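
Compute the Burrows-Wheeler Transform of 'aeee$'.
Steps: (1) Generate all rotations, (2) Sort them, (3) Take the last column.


Rotations (sorted):
  0: $aeee -> last char: e
  1: aeee$ -> last char: $
  2: e$aee -> last char: e
  3: ee$ae -> last char: e
  4: eee$a -> last char: a


BWT = e$eea


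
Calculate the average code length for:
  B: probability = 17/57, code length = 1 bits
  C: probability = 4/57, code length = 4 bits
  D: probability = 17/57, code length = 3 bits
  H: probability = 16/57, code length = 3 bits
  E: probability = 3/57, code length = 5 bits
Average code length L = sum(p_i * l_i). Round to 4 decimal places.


Weighted contributions p_i * l_i:
  B: (17/57) * 1 = 17/57
  C: (4/57) * 4 = 16/57
  D: (17/57) * 3 = 51/57
  H: (16/57) * 3 = 48/57
  E: (3/57) * 5 = 15/57
Sum = (17 + 16 + 51 + 48 + 15)/57 = 147/57

L = 147/57 = 2.5789 bits/symbol


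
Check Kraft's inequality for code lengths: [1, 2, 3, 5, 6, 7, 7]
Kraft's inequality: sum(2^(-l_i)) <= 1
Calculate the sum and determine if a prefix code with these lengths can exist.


Sum = 2^(-1) + 2^(-2) + 2^(-3) + 2^(-5) + 2^(-6) + 2^(-7) + 2^(-7)
    = 0.5 + 0.25 + 0.125 + 0.03125 + 0.015625 + 0.0078125 + 0.0078125
    = 120/128 = 0.9375
Since 0.9375 <= 1, Kraft's inequality IS satisfied.
A prefix code with these lengths CAN exist.

Kraft sum = 0.9375. Satisfied.


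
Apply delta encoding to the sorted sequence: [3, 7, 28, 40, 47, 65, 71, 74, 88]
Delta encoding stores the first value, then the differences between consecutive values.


First value: 3
Deltas:
  7 - 3 = 4
  28 - 7 = 21
  40 - 28 = 12
  47 - 40 = 7
  65 - 47 = 18
  71 - 65 = 6
  74 - 71 = 3
  88 - 74 = 14


Delta encoded: [3, 4, 21, 12, 7, 18, 6, 3, 14]


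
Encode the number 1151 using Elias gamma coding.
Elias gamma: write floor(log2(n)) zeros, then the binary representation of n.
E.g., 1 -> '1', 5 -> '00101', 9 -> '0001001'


num_bits = floor(log2(1151)) + 1 = 11
leading_zeros = num_bits - 1 = 10
binary(1151) = 10001111111

Elias gamma(1151) = '0000000000' + '10001111111' = 000000000010001111111 (21 bits)


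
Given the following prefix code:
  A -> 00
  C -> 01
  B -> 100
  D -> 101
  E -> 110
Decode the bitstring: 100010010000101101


Decoding step by step:
Bits 100 -> B
Bits 01 -> C
Bits 00 -> A
Bits 100 -> B
Bits 00 -> A
Bits 101 -> D
Bits 101 -> D


Decoded message: BCABADD


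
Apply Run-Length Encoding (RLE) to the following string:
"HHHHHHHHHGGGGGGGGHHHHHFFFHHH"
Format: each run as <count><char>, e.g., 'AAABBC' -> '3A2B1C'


Scanning runs left to right:
  i=0: run of 'H' x 9 -> '9H'
  i=9: run of 'G' x 8 -> '8G'
  i=17: run of 'H' x 5 -> '5H'
  i=22: run of 'F' x 3 -> '3F'
  i=25: run of 'H' x 3 -> '3H'

RLE = 9H8G5H3F3H


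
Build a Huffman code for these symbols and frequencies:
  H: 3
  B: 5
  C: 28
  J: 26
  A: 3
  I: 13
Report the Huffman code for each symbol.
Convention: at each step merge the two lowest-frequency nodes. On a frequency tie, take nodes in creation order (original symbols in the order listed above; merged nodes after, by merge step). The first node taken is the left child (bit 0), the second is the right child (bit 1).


Huffman tree construction:
Step 1: Merge H(3) + A(3) = 6
Step 2: Merge B(5) + (H+A)(6) = 11
Step 3: Merge (B+(H+A))(11) + I(13) = 24
Step 4: Merge ((B+(H+A))+I)(24) + J(26) = 50
Step 5: Merge C(28) + (((B+(H+A))+I)+J)(50) = 78
Read each symbol's code off the tree from the root (left child = 0, right child = 1).

Codes:
  H: 10010 (length 5)
  B: 1000 (length 4)
  C: 0 (length 1)
  J: 11 (length 2)
  A: 10011 (length 5)
  I: 101 (length 3)
Average code length: 169/78 = 2.1667 bits/symbol


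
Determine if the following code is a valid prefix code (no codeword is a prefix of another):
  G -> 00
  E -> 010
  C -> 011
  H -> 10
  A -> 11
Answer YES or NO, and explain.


Checking each pair (does one codeword prefix another?):
  G='00' vs E='010': no prefix
  G='00' vs C='011': no prefix
  G='00' vs H='10': no prefix
  G='00' vs A='11': no prefix
  E='010' vs G='00': no prefix
  E='010' vs C='011': no prefix
  E='010' vs H='10': no prefix
  E='010' vs A='11': no prefix
  C='011' vs G='00': no prefix
  C='011' vs E='010': no prefix
  C='011' vs H='10': no prefix
  C='011' vs A='11': no prefix
  H='10' vs G='00': no prefix
  H='10' vs E='010': no prefix
  H='10' vs C='011': no prefix
  H='10' vs A='11': no prefix
  A='11' vs G='00': no prefix
  A='11' vs E='010': no prefix
  A='11' vs C='011': no prefix
  A='11' vs H='10': no prefix
No violation found over all pairs.

YES -- this is a valid prefix code. No codeword is a prefix of any other codeword.


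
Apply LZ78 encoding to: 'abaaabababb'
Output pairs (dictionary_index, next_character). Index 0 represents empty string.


LZ78 encoding steps:
Dictionary: {0: ''}
Step 1: w='' (idx 0), next='a' -> output (0, 'a'), add 'a' as idx 1
Step 2: w='' (idx 0), next='b' -> output (0, 'b'), add 'b' as idx 2
Step 3: w='a' (idx 1), next='a' -> output (1, 'a'), add 'aa' as idx 3
Step 4: w='a' (idx 1), next='b' -> output (1, 'b'), add 'ab' as idx 4
Step 5: w='ab' (idx 4), next='a' -> output (4, 'a'), add 'aba' as idx 5
Step 6: w='b' (idx 2), next='b' -> output (2, 'b'), add 'bb' as idx 6


Encoded: [(0, 'a'), (0, 'b'), (1, 'a'), (1, 'b'), (4, 'a'), (2, 'b')]


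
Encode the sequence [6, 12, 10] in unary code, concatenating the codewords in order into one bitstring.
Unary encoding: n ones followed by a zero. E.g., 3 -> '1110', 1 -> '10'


Encode each number as n ones followed by a terminating 0:
  6 -> 1111110 (7 bits)
  12 -> 1111111111110 (13 bits)
  10 -> 11111111110 (11 bits)
Total length = 7 + 13 + 11 = 31 bits.

Unary([6, 12, 10]) = 1111110111111111111011111111110 (31 bits)


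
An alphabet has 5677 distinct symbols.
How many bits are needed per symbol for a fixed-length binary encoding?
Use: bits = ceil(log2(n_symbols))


log2(5677) = 12.4709
Bracket: 2^12 = 4096 < 5677 <= 2^13 = 8192
So ceil(log2(5677)) = 13

bits = ceil(log2(5677)) = ceil(12.4709) = 13 bits


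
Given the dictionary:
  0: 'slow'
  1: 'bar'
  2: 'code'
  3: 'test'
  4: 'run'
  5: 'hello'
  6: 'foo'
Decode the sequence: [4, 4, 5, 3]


Look up each index in the dictionary:
  4 -> 'run'
  4 -> 'run'
  5 -> 'hello'
  3 -> 'test'

Decoded: "run run hello test"


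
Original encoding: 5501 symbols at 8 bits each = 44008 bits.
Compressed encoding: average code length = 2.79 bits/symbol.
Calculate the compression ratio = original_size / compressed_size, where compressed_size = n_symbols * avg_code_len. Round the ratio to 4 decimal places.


original_size = n_symbols * orig_bits = 5501 * 8 = 44008 bits
compressed_size = n_symbols * avg_code_len = 5501 * 2.79 = 15347.79 bits
ratio = original_size / compressed_size = 44008 / 15347.79 = 2.8674

Compression ratio = 2.8674


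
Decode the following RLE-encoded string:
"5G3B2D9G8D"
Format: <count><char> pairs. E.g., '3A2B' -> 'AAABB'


Expanding each <count><char> pair:
  5G -> 'GGGGG'
  3B -> 'BBB'
  2D -> 'DD'
  9G -> 'GGGGGGGGG'
  8D -> 'DDDDDDDD'

Decoded = GGGGGBBBDDGGGGGGGGGDDDDDDDD


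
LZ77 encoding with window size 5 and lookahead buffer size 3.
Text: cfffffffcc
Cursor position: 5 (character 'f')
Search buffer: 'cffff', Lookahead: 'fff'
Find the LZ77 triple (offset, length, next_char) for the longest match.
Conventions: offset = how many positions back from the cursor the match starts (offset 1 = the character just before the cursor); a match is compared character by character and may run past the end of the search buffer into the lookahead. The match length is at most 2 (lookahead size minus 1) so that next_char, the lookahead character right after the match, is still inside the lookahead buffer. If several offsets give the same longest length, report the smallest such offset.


Try each offset into the search buffer:
  offset=1 (pos 4, char 'f'): match length 2
  offset=2 (pos 3, char 'f'): match length 2
  offset=3 (pos 2, char 'f'): match length 2
  offset=4 (pos 1, char 'f'): match length 2
  offset=5 (pos 0, char 'c'): match length 0
Longest match has length 2, found at offsets 1, 2, 3, 4; take the smallest, offset 1.
next_char = character at position 5 + 2 = 7 -> 'f'

Best match: offset=1, length=2 (matching 'ff' starting at position 4)
LZ77 triple: (1, 2, 'f')


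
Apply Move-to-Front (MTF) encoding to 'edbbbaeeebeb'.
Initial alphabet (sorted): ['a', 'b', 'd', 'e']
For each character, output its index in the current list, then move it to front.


MTF encoding:
'e': index 3 in ['a', 'b', 'd', 'e'] -> ['e', 'a', 'b', 'd']
'd': index 3 in ['e', 'a', 'b', 'd'] -> ['d', 'e', 'a', 'b']
'b': index 3 in ['d', 'e', 'a', 'b'] -> ['b', 'd', 'e', 'a']
'b': index 0 in ['b', 'd', 'e', 'a'] -> ['b', 'd', 'e', 'a']
'b': index 0 in ['b', 'd', 'e', 'a'] -> ['b', 'd', 'e', 'a']
'a': index 3 in ['b', 'd', 'e', 'a'] -> ['a', 'b', 'd', 'e']
'e': index 3 in ['a', 'b', 'd', 'e'] -> ['e', 'a', 'b', 'd']
'e': index 0 in ['e', 'a', 'b', 'd'] -> ['e', 'a', 'b', 'd']
'e': index 0 in ['e', 'a', 'b', 'd'] -> ['e', 'a', 'b', 'd']
'b': index 2 in ['e', 'a', 'b', 'd'] -> ['b', 'e', 'a', 'd']
'e': index 1 in ['b', 'e', 'a', 'd'] -> ['e', 'b', 'a', 'd']
'b': index 1 in ['e', 'b', 'a', 'd'] -> ['b', 'e', 'a', 'd']


Output: [3, 3, 3, 0, 0, 3, 3, 0, 0, 2, 1, 1]


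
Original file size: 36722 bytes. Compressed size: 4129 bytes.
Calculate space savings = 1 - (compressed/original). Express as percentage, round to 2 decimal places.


ratio = compressed/original = 4129/36722 = 0.112439
savings = 1 - ratio = 1 - 0.112439 = 0.887561
as a percentage: 0.887561 * 100 = 88.76%

Space savings = 1 - 4129/36722 = 88.76%


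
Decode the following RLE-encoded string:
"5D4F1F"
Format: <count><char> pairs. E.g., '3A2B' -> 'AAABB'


Expanding each <count><char> pair:
  5D -> 'DDDDD'
  4F -> 'FFFF'
  1F -> 'F'

Decoded = DDDDDFFFFF


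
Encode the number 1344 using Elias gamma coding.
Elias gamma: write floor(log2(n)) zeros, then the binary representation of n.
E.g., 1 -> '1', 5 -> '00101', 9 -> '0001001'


num_bits = floor(log2(1344)) + 1 = 11
leading_zeros = num_bits - 1 = 10
binary(1344) = 10101000000

Elias gamma(1344) = '0000000000' + '10101000000' = 000000000010101000000 (21 bits)


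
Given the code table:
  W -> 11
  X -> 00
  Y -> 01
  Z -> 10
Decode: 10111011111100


Decoding:
10 -> Z
11 -> W
10 -> Z
11 -> W
11 -> W
11 -> W
00 -> X


Result: ZWZWWWX


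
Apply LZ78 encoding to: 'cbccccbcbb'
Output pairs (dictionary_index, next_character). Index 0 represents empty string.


LZ78 encoding steps:
Dictionary: {0: ''}
Step 1: w='' (idx 0), next='c' -> output (0, 'c'), add 'c' as idx 1
Step 2: w='' (idx 0), next='b' -> output (0, 'b'), add 'b' as idx 2
Step 3: w='c' (idx 1), next='c' -> output (1, 'c'), add 'cc' as idx 3
Step 4: w='cc' (idx 3), next='b' -> output (3, 'b'), add 'ccb' as idx 4
Step 5: w='c' (idx 1), next='b' -> output (1, 'b'), add 'cb' as idx 5
Step 6: w='b' (idx 2), end of input -> output (2, '')


Encoded: [(0, 'c'), (0, 'b'), (1, 'c'), (3, 'b'), (1, 'b'), (2, '')]


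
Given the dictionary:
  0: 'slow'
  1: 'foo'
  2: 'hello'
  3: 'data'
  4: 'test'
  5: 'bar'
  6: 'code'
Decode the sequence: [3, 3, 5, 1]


Look up each index in the dictionary:
  3 -> 'data'
  3 -> 'data'
  5 -> 'bar'
  1 -> 'foo'

Decoded: "data data bar foo"


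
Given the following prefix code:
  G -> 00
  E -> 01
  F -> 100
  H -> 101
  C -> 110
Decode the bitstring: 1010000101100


Decoding step by step:
Bits 101 -> H
Bits 00 -> G
Bits 00 -> G
Bits 101 -> H
Bits 100 -> F


Decoded message: HGGHF


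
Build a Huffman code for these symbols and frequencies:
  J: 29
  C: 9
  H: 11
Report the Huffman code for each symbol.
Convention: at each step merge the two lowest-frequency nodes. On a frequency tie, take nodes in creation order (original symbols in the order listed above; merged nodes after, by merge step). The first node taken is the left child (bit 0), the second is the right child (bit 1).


Huffman tree construction:
Step 1: Merge C(9) + H(11) = 20
Step 2: Merge (C+H)(20) + J(29) = 49
Read each symbol's code off the tree from the root (left child = 0, right child = 1).

Codes:
  J: 1 (length 1)
  C: 00 (length 2)
  H: 01 (length 2)
Average code length: 69/49 = 1.4082 bits/symbol


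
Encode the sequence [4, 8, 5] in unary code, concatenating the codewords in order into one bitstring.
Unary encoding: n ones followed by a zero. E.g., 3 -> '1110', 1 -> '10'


Encode each number as n ones followed by a terminating 0:
  4 -> 11110 (5 bits)
  8 -> 111111110 (9 bits)
  5 -> 111110 (6 bits)
Total length = 5 + 9 + 6 = 20 bits.

Unary([4, 8, 5]) = 11110111111110111110 (20 bits)


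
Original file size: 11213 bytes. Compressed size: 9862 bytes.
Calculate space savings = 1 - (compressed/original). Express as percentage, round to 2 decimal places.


ratio = compressed/original = 9862/11213 = 0.879515
savings = 1 - ratio = 1 - 0.879515 = 0.120485
as a percentage: 0.120485 * 100 = 12.05%

Space savings = 1 - 9862/11213 = 12.05%


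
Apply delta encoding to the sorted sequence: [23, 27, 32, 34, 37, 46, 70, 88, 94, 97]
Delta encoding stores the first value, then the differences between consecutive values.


First value: 23
Deltas:
  27 - 23 = 4
  32 - 27 = 5
  34 - 32 = 2
  37 - 34 = 3
  46 - 37 = 9
  70 - 46 = 24
  88 - 70 = 18
  94 - 88 = 6
  97 - 94 = 3


Delta encoded: [23, 4, 5, 2, 3, 9, 24, 18, 6, 3]


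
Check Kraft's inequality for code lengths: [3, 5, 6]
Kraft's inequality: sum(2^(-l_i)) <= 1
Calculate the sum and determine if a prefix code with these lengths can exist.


Sum = 2^(-3) + 2^(-5) + 2^(-6)
    = 0.125 + 0.03125 + 0.015625
    = 11/64 = 0.171875
Since 0.171875 <= 1, Kraft's inequality IS satisfied.
A prefix code with these lengths CAN exist.

Kraft sum = 0.171875. Satisfied.


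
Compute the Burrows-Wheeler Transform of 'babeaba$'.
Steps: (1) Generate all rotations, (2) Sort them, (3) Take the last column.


Rotations (sorted):
  0: $babeaba -> last char: a
  1: a$babeab -> last char: b
  2: aba$babe -> last char: e
  3: abeaba$b -> last char: b
  4: ba$babea -> last char: a
  5: babeaba$ -> last char: $
  6: beaba$ba -> last char: a
  7: eaba$bab -> last char: b


BWT = abeba$ab


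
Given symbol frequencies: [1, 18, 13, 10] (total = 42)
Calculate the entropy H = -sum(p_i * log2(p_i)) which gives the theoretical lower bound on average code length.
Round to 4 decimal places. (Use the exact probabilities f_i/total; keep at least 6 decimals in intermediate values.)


Per-symbol terms -p_i * log2(p_i) with p_i = f_i/42:
  p = 1/42 = 0.023810: log2(p) = -5.392317, -p*log2(p) = 0.128389
  p = 18/42 = 0.428571: log2(p) = -1.222392, -p*log2(p) = 0.523882
  p = 13/42 = 0.309524: log2(p) = -1.691878, -p*log2(p) = 0.523676
  p = 10/42 = 0.238095: log2(p) = -2.070389, -p*log2(p) = 0.492950
H = 0.128389 + 0.523882 + 0.523676 + 0.492950 = 1.668897

H = 1.6689 bits/symbol


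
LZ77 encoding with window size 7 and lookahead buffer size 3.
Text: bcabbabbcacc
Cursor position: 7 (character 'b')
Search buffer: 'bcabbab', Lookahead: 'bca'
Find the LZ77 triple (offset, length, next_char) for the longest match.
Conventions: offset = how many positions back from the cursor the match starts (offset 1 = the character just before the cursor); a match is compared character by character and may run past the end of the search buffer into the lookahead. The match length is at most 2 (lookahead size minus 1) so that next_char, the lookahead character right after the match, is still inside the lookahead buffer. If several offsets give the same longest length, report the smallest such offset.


Try each offset into the search buffer:
  offset=1 (pos 6, char 'b'): match length 1
  offset=2 (pos 5, char 'a'): match length 0
  offset=3 (pos 4, char 'b'): match length 1
  offset=4 (pos 3, char 'b'): match length 1
  offset=5 (pos 2, char 'a'): match length 0
  offset=6 (pos 1, char 'c'): match length 0
  offset=7 (pos 0, char 'b'): match length 2
Longest match has length 2 at offset 7.
next_char = character at position 7 + 2 = 9 -> 'a'

Best match: offset=7, length=2 (matching 'bc' starting at position 0)
LZ77 triple: (7, 2, 'a')


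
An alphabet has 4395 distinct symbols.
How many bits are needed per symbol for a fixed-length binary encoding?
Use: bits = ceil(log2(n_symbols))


log2(4395) = 12.1016
Bracket: 2^12 = 4096 < 4395 <= 2^13 = 8192
So ceil(log2(4395)) = 13

bits = ceil(log2(4395)) = ceil(12.1016) = 13 bits


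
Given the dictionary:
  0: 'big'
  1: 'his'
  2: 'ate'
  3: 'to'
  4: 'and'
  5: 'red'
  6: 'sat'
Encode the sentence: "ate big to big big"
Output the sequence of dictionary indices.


Look up each word in the dictionary:
  'ate' -> 2
  'big' -> 0
  'to' -> 3
  'big' -> 0
  'big' -> 0

Encoded: [2, 0, 3, 0, 0]


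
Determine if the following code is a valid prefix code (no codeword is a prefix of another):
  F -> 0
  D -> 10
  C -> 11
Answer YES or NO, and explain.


Checking each pair (does one codeword prefix another?):
  F='0' vs D='10': no prefix
  F='0' vs C='11': no prefix
  D='10' vs F='0': no prefix
  D='10' vs C='11': no prefix
  C='11' vs F='0': no prefix
  C='11' vs D='10': no prefix
No violation found over all pairs.

YES -- this is a valid prefix code. No codeword is a prefix of any other codeword.


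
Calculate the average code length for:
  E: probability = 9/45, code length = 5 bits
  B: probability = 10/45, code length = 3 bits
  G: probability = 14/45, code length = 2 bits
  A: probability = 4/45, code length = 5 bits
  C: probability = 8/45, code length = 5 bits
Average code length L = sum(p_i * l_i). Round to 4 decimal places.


Weighted contributions p_i * l_i:
  E: (9/45) * 5 = 45/45
  B: (10/45) * 3 = 30/45
  G: (14/45) * 2 = 28/45
  A: (4/45) * 5 = 20/45
  C: (8/45) * 5 = 40/45
Sum = (45 + 30 + 28 + 20 + 40)/45 = 163/45

L = 163/45 = 3.6222 bits/symbol


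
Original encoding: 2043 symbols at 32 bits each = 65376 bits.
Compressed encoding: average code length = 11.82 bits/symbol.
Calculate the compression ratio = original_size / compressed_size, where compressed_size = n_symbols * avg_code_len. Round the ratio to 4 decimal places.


original_size = n_symbols * orig_bits = 2043 * 32 = 65376 bits
compressed_size = n_symbols * avg_code_len = 2043 * 11.82 = 24148.26 bits
ratio = original_size / compressed_size = 65376 / 24148.26 = 2.7073

Compression ratio = 2.7073


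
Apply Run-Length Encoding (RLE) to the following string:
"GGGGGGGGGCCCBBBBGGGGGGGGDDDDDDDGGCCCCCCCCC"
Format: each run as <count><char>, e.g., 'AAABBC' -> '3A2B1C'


Scanning runs left to right:
  i=0: run of 'G' x 9 -> '9G'
  i=9: run of 'C' x 3 -> '3C'
  i=12: run of 'B' x 4 -> '4B'
  i=16: run of 'G' x 8 -> '8G'
  i=24: run of 'D' x 7 -> '7D'
  i=31: run of 'G' x 2 -> '2G'
  i=33: run of 'C' x 9 -> '9C'

RLE = 9G3C4B8G7D2G9C


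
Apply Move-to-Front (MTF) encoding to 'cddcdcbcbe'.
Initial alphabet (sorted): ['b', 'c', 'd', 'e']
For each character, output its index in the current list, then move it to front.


MTF encoding:
'c': index 1 in ['b', 'c', 'd', 'e'] -> ['c', 'b', 'd', 'e']
'd': index 2 in ['c', 'b', 'd', 'e'] -> ['d', 'c', 'b', 'e']
'd': index 0 in ['d', 'c', 'b', 'e'] -> ['d', 'c', 'b', 'e']
'c': index 1 in ['d', 'c', 'b', 'e'] -> ['c', 'd', 'b', 'e']
'd': index 1 in ['c', 'd', 'b', 'e'] -> ['d', 'c', 'b', 'e']
'c': index 1 in ['d', 'c', 'b', 'e'] -> ['c', 'd', 'b', 'e']
'b': index 2 in ['c', 'd', 'b', 'e'] -> ['b', 'c', 'd', 'e']
'c': index 1 in ['b', 'c', 'd', 'e'] -> ['c', 'b', 'd', 'e']
'b': index 1 in ['c', 'b', 'd', 'e'] -> ['b', 'c', 'd', 'e']
'e': index 3 in ['b', 'c', 'd', 'e'] -> ['e', 'b', 'c', 'd']


Output: [1, 2, 0, 1, 1, 1, 2, 1, 1, 3]


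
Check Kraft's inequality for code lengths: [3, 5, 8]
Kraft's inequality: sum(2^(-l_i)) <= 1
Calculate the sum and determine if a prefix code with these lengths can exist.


Sum = 2^(-3) + 2^(-5) + 2^(-8)
    = 0.125 + 0.03125 + 0.00390625
    = 41/256 = 0.16015625
Since 0.16015625 <= 1, Kraft's inequality IS satisfied.
A prefix code with these lengths CAN exist.

Kraft sum = 0.16015625. Satisfied.


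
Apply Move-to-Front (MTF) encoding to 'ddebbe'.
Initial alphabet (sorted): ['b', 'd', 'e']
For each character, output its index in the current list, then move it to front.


MTF encoding:
'd': index 1 in ['b', 'd', 'e'] -> ['d', 'b', 'e']
'd': index 0 in ['d', 'b', 'e'] -> ['d', 'b', 'e']
'e': index 2 in ['d', 'b', 'e'] -> ['e', 'd', 'b']
'b': index 2 in ['e', 'd', 'b'] -> ['b', 'e', 'd']
'b': index 0 in ['b', 'e', 'd'] -> ['b', 'e', 'd']
'e': index 1 in ['b', 'e', 'd'] -> ['e', 'b', 'd']


Output: [1, 0, 2, 2, 0, 1]


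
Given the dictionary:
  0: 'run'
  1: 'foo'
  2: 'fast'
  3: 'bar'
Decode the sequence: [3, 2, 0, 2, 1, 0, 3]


Look up each index in the dictionary:
  3 -> 'bar'
  2 -> 'fast'
  0 -> 'run'
  2 -> 'fast'
  1 -> 'foo'
  0 -> 'run'
  3 -> 'bar'

Decoded: "bar fast run fast foo run bar"


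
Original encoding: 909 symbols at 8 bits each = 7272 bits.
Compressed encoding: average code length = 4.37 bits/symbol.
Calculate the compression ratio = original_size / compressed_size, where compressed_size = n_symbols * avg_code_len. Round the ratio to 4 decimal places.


original_size = n_symbols * orig_bits = 909 * 8 = 7272 bits
compressed_size = n_symbols * avg_code_len = 909 * 4.37 = 3972.33 bits
ratio = original_size / compressed_size = 7272 / 3972.33 = 1.8307

Compression ratio = 1.8307


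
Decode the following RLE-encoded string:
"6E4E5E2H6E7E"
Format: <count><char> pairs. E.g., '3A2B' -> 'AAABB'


Expanding each <count><char> pair:
  6E -> 'EEEEEE'
  4E -> 'EEEE'
  5E -> 'EEEEE'
  2H -> 'HH'
  6E -> 'EEEEEE'
  7E -> 'EEEEEEE'

Decoded = EEEEEEEEEEEEEEEHHEEEEEEEEEEEEE


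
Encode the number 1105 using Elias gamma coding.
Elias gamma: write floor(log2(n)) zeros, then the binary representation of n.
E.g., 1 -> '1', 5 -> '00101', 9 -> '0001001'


num_bits = floor(log2(1105)) + 1 = 11
leading_zeros = num_bits - 1 = 10
binary(1105) = 10001010001

Elias gamma(1105) = '0000000000' + '10001010001' = 000000000010001010001 (21 bits)


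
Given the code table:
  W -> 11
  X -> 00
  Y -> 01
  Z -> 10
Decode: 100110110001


Decoding:
10 -> Z
01 -> Y
10 -> Z
11 -> W
00 -> X
01 -> Y


Result: ZYZWXY


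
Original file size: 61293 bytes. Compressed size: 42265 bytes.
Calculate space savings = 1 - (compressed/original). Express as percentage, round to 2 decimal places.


ratio = compressed/original = 42265/61293 = 0.689557
savings = 1 - ratio = 1 - 0.689557 = 0.310443
as a percentage: 0.310443 * 100 = 31.04%

Space savings = 1 - 42265/61293 = 31.04%


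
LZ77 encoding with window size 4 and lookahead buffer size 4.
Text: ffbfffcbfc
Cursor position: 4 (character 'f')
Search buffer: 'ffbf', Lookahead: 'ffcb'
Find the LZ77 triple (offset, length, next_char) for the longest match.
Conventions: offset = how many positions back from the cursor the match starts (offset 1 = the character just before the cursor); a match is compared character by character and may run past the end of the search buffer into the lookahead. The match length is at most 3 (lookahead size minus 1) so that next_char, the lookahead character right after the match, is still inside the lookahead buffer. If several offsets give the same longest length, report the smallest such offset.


Try each offset into the search buffer:
  offset=1 (pos 3, char 'f'): match length 2
  offset=2 (pos 2, char 'b'): match length 0
  offset=3 (pos 1, char 'f'): match length 1
  offset=4 (pos 0, char 'f'): match length 2
Longest match has length 2, found at offsets 1, 4; take the smallest, offset 1.
next_char = character at position 4 + 2 = 6 -> 'c'

Best match: offset=1, length=2 (matching 'ff' starting at position 3)
LZ77 triple: (1, 2, 'c')


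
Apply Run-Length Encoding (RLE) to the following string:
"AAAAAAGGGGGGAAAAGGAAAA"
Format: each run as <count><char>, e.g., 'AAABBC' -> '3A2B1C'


Scanning runs left to right:
  i=0: run of 'A' x 6 -> '6A'
  i=6: run of 'G' x 6 -> '6G'
  i=12: run of 'A' x 4 -> '4A'
  i=16: run of 'G' x 2 -> '2G'
  i=18: run of 'A' x 4 -> '4A'

RLE = 6A6G4A2G4A


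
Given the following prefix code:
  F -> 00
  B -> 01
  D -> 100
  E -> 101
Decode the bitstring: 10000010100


Decoding step by step:
Bits 100 -> D
Bits 00 -> F
Bits 01 -> B
Bits 01 -> B
Bits 00 -> F


Decoded message: DFBBF


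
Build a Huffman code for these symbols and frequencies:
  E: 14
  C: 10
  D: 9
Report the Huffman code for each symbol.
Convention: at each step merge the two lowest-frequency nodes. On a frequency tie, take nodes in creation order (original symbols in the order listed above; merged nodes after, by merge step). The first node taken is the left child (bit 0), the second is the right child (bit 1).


Huffman tree construction:
Step 1: Merge D(9) + C(10) = 19
Step 2: Merge E(14) + (D+C)(19) = 33
Read each symbol's code off the tree from the root (left child = 0, right child = 1).

Codes:
  E: 0 (length 1)
  C: 11 (length 2)
  D: 10 (length 2)
Average code length: 52/33 = 1.5758 bits/symbol


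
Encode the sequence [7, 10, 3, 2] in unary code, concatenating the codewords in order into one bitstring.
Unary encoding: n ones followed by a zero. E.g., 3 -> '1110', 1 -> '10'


Encode each number as n ones followed by a terminating 0:
  7 -> 11111110 (8 bits)
  10 -> 11111111110 (11 bits)
  3 -> 1110 (4 bits)
  2 -> 110 (3 bits)
Total length = 8 + 11 + 4 + 3 = 26 bits.

Unary([7, 10, 3, 2]) = 11111110111111111101110110 (26 bits)


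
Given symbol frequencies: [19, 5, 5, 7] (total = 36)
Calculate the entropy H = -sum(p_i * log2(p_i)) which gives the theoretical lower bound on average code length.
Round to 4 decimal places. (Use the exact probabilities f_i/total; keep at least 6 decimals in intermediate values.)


Per-symbol terms -p_i * log2(p_i) with p_i = f_i/36:
  p = 19/36 = 0.527778: log2(p) = -0.921997, -p*log2(p) = 0.486610
  p = 5/36 = 0.138889: log2(p) = -2.847997, -p*log2(p) = 0.395555
  p = 5/36 = 0.138889: log2(p) = -2.847997, -p*log2(p) = 0.395555
  p = 7/36 = 0.194444: log2(p) = -2.362570, -p*log2(p) = 0.459389
H = 0.486610 + 0.395555 + 0.395555 + 0.459389 = 1.737109

H = 1.7371 bits/symbol


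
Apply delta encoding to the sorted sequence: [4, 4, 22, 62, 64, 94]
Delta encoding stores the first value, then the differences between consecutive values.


First value: 4
Deltas:
  4 - 4 = 0
  22 - 4 = 18
  62 - 22 = 40
  64 - 62 = 2
  94 - 64 = 30


Delta encoded: [4, 0, 18, 40, 2, 30]


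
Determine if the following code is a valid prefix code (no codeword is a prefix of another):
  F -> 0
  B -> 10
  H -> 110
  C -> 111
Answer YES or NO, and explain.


Checking each pair (does one codeword prefix another?):
  F='0' vs B='10': no prefix
  F='0' vs H='110': no prefix
  F='0' vs C='111': no prefix
  B='10' vs F='0': no prefix
  B='10' vs H='110': no prefix
  B='10' vs C='111': no prefix
  H='110' vs F='0': no prefix
  H='110' vs B='10': no prefix
  H='110' vs C='111': no prefix
  C='111' vs F='0': no prefix
  C='111' vs B='10': no prefix
  C='111' vs H='110': no prefix
No violation found over all pairs.

YES -- this is a valid prefix code. No codeword is a prefix of any other codeword.


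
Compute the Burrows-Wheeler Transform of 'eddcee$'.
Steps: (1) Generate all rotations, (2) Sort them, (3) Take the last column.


Rotations (sorted):
  0: $eddcee -> last char: e
  1: cee$edd -> last char: d
  2: dcee$ed -> last char: d
  3: ddcee$e -> last char: e
  4: e$eddce -> last char: e
  5: eddcee$ -> last char: $
  6: ee$eddc -> last char: c


BWT = eddee$c


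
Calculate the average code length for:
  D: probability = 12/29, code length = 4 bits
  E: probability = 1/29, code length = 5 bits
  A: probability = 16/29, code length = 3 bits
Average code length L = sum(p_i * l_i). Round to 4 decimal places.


Weighted contributions p_i * l_i:
  D: (12/29) * 4 = 48/29
  E: (1/29) * 5 = 5/29
  A: (16/29) * 3 = 48/29
Sum = (48 + 5 + 48)/29 = 101/29

L = 101/29 = 3.4828 bits/symbol


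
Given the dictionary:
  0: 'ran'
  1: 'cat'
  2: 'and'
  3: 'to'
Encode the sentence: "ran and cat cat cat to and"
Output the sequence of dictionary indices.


Look up each word in the dictionary:
  'ran' -> 0
  'and' -> 2
  'cat' -> 1
  'cat' -> 1
  'cat' -> 1
  'to' -> 3
  'and' -> 2

Encoded: [0, 2, 1, 1, 1, 3, 2]


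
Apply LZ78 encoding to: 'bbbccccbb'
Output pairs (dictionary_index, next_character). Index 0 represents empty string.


LZ78 encoding steps:
Dictionary: {0: ''}
Step 1: w='' (idx 0), next='b' -> output (0, 'b'), add 'b' as idx 1
Step 2: w='b' (idx 1), next='b' -> output (1, 'b'), add 'bb' as idx 2
Step 3: w='' (idx 0), next='c' -> output (0, 'c'), add 'c' as idx 3
Step 4: w='c' (idx 3), next='c' -> output (3, 'c'), add 'cc' as idx 4
Step 5: w='c' (idx 3), next='b' -> output (3, 'b'), add 'cb' as idx 5
Step 6: w='b' (idx 1), end of input -> output (1, '')


Encoded: [(0, 'b'), (1, 'b'), (0, 'c'), (3, 'c'), (3, 'b'), (1, '')]


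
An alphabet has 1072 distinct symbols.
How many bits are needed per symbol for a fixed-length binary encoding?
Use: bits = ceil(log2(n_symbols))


log2(1072) = 10.0661
Bracket: 2^10 = 1024 < 1072 <= 2^11 = 2048
So ceil(log2(1072)) = 11

bits = ceil(log2(1072)) = ceil(10.0661) = 11 bits


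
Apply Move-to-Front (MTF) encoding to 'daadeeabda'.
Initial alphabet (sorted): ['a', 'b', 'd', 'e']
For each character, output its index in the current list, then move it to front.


MTF encoding:
'd': index 2 in ['a', 'b', 'd', 'e'] -> ['d', 'a', 'b', 'e']
'a': index 1 in ['d', 'a', 'b', 'e'] -> ['a', 'd', 'b', 'e']
'a': index 0 in ['a', 'd', 'b', 'e'] -> ['a', 'd', 'b', 'e']
'd': index 1 in ['a', 'd', 'b', 'e'] -> ['d', 'a', 'b', 'e']
'e': index 3 in ['d', 'a', 'b', 'e'] -> ['e', 'd', 'a', 'b']
'e': index 0 in ['e', 'd', 'a', 'b'] -> ['e', 'd', 'a', 'b']
'a': index 2 in ['e', 'd', 'a', 'b'] -> ['a', 'e', 'd', 'b']
'b': index 3 in ['a', 'e', 'd', 'b'] -> ['b', 'a', 'e', 'd']
'd': index 3 in ['b', 'a', 'e', 'd'] -> ['d', 'b', 'a', 'e']
'a': index 2 in ['d', 'b', 'a', 'e'] -> ['a', 'd', 'b', 'e']


Output: [2, 1, 0, 1, 3, 0, 2, 3, 3, 2]


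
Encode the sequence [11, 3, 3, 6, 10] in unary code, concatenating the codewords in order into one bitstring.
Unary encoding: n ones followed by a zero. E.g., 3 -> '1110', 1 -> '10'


Encode each number as n ones followed by a terminating 0:
  11 -> 111111111110 (12 bits)
  3 -> 1110 (4 bits)
  3 -> 1110 (4 bits)
  6 -> 1111110 (7 bits)
  10 -> 11111111110 (11 bits)
Total length = 12 + 4 + 4 + 7 + 11 = 38 bits.

Unary([11, 3, 3, 6, 10]) = 11111111111011101110111111011111111110 (38 bits)


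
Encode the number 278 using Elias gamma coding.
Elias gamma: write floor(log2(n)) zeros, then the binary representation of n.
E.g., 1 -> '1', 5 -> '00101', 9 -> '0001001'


num_bits = floor(log2(278)) + 1 = 9
leading_zeros = num_bits - 1 = 8
binary(278) = 100010110

Elias gamma(278) = '00000000' + '100010110' = 00000000100010110 (17 bits)


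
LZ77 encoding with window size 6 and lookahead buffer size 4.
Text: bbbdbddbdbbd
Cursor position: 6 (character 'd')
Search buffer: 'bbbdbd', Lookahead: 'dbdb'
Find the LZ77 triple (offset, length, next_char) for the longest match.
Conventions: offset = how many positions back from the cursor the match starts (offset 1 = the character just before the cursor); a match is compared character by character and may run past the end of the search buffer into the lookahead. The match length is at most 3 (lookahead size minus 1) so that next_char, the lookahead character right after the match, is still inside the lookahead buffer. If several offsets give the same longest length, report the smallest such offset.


Try each offset into the search buffer:
  offset=1 (pos 5, char 'd'): match length 1
  offset=2 (pos 4, char 'b'): match length 0
  offset=3 (pos 3, char 'd'): match length 3
  offset=4 (pos 2, char 'b'): match length 0
  offset=5 (pos 1, char 'b'): match length 0
  offset=6 (pos 0, char 'b'): match length 0
Longest match has length 3 at offset 3.
next_char = character at position 6 + 3 = 9 -> 'b'

Best match: offset=3, length=3 (matching 'dbd' starting at position 3)
LZ77 triple: (3, 3, 'b')


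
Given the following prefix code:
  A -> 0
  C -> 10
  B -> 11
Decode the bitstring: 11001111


Decoding step by step:
Bits 11 -> B
Bits 0 -> A
Bits 0 -> A
Bits 11 -> B
Bits 11 -> B


Decoded message: BAABB


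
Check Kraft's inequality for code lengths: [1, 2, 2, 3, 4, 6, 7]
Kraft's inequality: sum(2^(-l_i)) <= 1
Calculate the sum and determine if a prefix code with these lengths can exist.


Sum = 2^(-1) + 2^(-2) + 2^(-2) + 2^(-3) + 2^(-4) + 2^(-6) + 2^(-7)
    = 0.5 + 0.25 + 0.25 + 0.125 + 0.0625 + 0.015625 + 0.0078125
    = 155/128 = 1.2109375
Since 1.2109375 > 1, Kraft's inequality is NOT satisfied.
A prefix code with these lengths CANNOT exist.

Kraft sum = 1.2109375. Not satisfied.


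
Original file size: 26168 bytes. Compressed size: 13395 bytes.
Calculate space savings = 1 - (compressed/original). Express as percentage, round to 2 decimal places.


ratio = compressed/original = 13395/26168 = 0.511885
savings = 1 - ratio = 1 - 0.511885 = 0.488115
as a percentage: 0.488115 * 100 = 48.81%

Space savings = 1 - 13395/26168 = 48.81%


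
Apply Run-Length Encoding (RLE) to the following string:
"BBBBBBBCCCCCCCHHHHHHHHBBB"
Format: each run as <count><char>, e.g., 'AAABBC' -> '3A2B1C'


Scanning runs left to right:
  i=0: run of 'B' x 7 -> '7B'
  i=7: run of 'C' x 7 -> '7C'
  i=14: run of 'H' x 8 -> '8H'
  i=22: run of 'B' x 3 -> '3B'

RLE = 7B7C8H3B


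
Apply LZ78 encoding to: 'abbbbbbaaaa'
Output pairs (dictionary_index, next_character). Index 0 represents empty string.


LZ78 encoding steps:
Dictionary: {0: ''}
Step 1: w='' (idx 0), next='a' -> output (0, 'a'), add 'a' as idx 1
Step 2: w='' (idx 0), next='b' -> output (0, 'b'), add 'b' as idx 2
Step 3: w='b' (idx 2), next='b' -> output (2, 'b'), add 'bb' as idx 3
Step 4: w='bb' (idx 3), next='b' -> output (3, 'b'), add 'bbb' as idx 4
Step 5: w='a' (idx 1), next='a' -> output (1, 'a'), add 'aa' as idx 5
Step 6: w='aa' (idx 5), end of input -> output (5, '')


Encoded: [(0, 'a'), (0, 'b'), (2, 'b'), (3, 'b'), (1, 'a'), (5, '')]


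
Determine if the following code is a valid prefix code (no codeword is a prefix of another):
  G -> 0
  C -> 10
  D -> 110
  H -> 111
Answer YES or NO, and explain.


Checking each pair (does one codeword prefix another?):
  G='0' vs C='10': no prefix
  G='0' vs D='110': no prefix
  G='0' vs H='111': no prefix
  C='10' vs G='0': no prefix
  C='10' vs D='110': no prefix
  C='10' vs H='111': no prefix
  D='110' vs G='0': no prefix
  D='110' vs C='10': no prefix
  D='110' vs H='111': no prefix
  H='111' vs G='0': no prefix
  H='111' vs C='10': no prefix
  H='111' vs D='110': no prefix
No violation found over all pairs.

YES -- this is a valid prefix code. No codeword is a prefix of any other codeword.


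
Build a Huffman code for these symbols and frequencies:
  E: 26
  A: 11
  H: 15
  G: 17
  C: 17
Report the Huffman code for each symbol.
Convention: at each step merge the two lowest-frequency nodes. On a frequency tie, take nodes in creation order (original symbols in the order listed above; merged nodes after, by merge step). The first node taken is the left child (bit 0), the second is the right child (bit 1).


Huffman tree construction:
Step 1: Merge A(11) + H(15) = 26
Step 2: Merge G(17) + C(17) = 34
Step 3: Merge E(26) + (A+H)(26) = 52
Step 4: Merge (G+C)(34) + (E+(A+H))(52) = 86
Read each symbol's code off the tree from the root (left child = 0, right child = 1).

Codes:
  E: 10 (length 2)
  A: 110 (length 3)
  H: 111 (length 3)
  G: 00 (length 2)
  C: 01 (length 2)
Average code length: 198/86 = 2.3023 bits/symbol


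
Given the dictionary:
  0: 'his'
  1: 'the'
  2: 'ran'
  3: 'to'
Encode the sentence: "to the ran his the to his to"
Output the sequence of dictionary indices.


Look up each word in the dictionary:
  'to' -> 3
  'the' -> 1
  'ran' -> 2
  'his' -> 0
  'the' -> 1
  'to' -> 3
  'his' -> 0
  'to' -> 3

Encoded: [3, 1, 2, 0, 1, 3, 0, 3]


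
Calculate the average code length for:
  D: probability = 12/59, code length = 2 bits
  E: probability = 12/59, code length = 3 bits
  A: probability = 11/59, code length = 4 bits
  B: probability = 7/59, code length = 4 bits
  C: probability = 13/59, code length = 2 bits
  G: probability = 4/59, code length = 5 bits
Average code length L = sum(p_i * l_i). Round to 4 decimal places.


Weighted contributions p_i * l_i:
  D: (12/59) * 2 = 24/59
  E: (12/59) * 3 = 36/59
  A: (11/59) * 4 = 44/59
  B: (7/59) * 4 = 28/59
  C: (13/59) * 2 = 26/59
  G: (4/59) * 5 = 20/59
Sum = (24 + 36 + 44 + 28 + 26 + 20)/59 = 178/59

L = 178/59 = 3.0169 bits/symbol


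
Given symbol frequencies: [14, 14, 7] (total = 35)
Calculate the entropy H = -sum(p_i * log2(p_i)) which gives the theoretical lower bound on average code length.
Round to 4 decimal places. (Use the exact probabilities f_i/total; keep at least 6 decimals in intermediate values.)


Per-symbol terms -p_i * log2(p_i) with p_i = f_i/35:
  p = 14/35 = 0.400000: log2(p) = -1.321928, -p*log2(p) = 0.528771
  p = 14/35 = 0.400000: log2(p) = -1.321928, -p*log2(p) = 0.528771
  p = 7/35 = 0.200000: log2(p) = -2.321928, -p*log2(p) = 0.464386
H = 0.528771 + 0.528771 + 0.464386 = 1.521928

H = 1.5219 bits/symbol


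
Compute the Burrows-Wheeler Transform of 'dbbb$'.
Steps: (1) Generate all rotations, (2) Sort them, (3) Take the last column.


Rotations (sorted):
  0: $dbbb -> last char: b
  1: b$dbb -> last char: b
  2: bb$db -> last char: b
  3: bbb$d -> last char: d
  4: dbbb$ -> last char: $


BWT = bbbd$


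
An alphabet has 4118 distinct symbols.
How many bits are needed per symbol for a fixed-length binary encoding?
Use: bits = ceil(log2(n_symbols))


log2(4118) = 12.0077
Bracket: 2^12 = 4096 < 4118 <= 2^13 = 8192
So ceil(log2(4118)) = 13

bits = ceil(log2(4118)) = ceil(12.0077) = 13 bits


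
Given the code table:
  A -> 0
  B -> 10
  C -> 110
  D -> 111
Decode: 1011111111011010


Decoding:
10 -> B
111 -> D
111 -> D
110 -> C
110 -> C
10 -> B


Result: BDDCCB


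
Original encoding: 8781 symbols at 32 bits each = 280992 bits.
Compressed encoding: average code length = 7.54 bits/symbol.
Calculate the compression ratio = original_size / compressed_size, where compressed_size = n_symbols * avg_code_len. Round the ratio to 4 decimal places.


original_size = n_symbols * orig_bits = 8781 * 32 = 280992 bits
compressed_size = n_symbols * avg_code_len = 8781 * 7.54 = 66208.74 bits
ratio = original_size / compressed_size = 280992 / 66208.74 = 4.244

Compression ratio = 4.244


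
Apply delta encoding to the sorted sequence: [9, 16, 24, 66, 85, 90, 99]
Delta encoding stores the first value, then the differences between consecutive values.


First value: 9
Deltas:
  16 - 9 = 7
  24 - 16 = 8
  66 - 24 = 42
  85 - 66 = 19
  90 - 85 = 5
  99 - 90 = 9


Delta encoded: [9, 7, 8, 42, 19, 5, 9]


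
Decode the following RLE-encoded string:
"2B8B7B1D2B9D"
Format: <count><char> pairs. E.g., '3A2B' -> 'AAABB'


Expanding each <count><char> pair:
  2B -> 'BB'
  8B -> 'BBBBBBBB'
  7B -> 'BBBBBBB'
  1D -> 'D'
  2B -> 'BB'
  9D -> 'DDDDDDDDD'

Decoded = BBBBBBBBBBBBBBBBBDBBDDDDDDDDD


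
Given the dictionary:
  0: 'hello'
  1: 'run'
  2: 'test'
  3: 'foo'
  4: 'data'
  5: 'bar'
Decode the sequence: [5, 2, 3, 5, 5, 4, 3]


Look up each index in the dictionary:
  5 -> 'bar'
  2 -> 'test'
  3 -> 'foo'
  5 -> 'bar'
  5 -> 'bar'
  4 -> 'data'
  3 -> 'foo'

Decoded: "bar test foo bar bar data foo"


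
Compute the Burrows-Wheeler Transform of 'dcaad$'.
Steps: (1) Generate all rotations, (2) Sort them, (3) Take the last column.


Rotations (sorted):
  0: $dcaad -> last char: d
  1: aad$dc -> last char: c
  2: ad$dca -> last char: a
  3: caad$d -> last char: d
  4: d$dcaa -> last char: a
  5: dcaad$ -> last char: $


BWT = dcada$


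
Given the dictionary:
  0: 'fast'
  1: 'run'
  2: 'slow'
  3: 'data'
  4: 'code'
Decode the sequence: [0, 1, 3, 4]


Look up each index in the dictionary:
  0 -> 'fast'
  1 -> 'run'
  3 -> 'data'
  4 -> 'code'

Decoded: "fast run data code"
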